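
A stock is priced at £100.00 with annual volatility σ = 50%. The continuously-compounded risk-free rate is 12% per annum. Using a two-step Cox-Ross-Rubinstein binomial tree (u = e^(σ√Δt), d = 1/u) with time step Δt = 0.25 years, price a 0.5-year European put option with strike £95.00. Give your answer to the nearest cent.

£8.15

CRR parameters: u = e^(σ√Δt) = e^(0.5·√0.25) = 1.2840, d = 1/u = 0.7788
Per-period rate: rΔt = 0.12·0.25 = 0.03, so R = e^0.03 = 1.0305
Risk-neutral probability p = (e^0.03 − 0.7788)/(1.2840 − 0.7788) = 0.2517/0.5052 = 0.4981
Terminal stock prices: S_uu = 164.9, S_ud = 100, S_dd = 60.65
Terminal payoffs (K − S): max(-69.87, 0) = 0, max(-5, 0) = 0, max(34.35, 0) = 34.35
Node u (S = 128.4): V_u = e^(−0.03)·[0.4981·0.0000 + 0.5019·0.0000] = 0.0000
Node d (S = 77.88): V_d = e^(−0.03)·[0.4981·0.0000 + 0.5019·34.3469] = 16.7292
Node 0 (S = 100): V_0 = e^(−0.03)·[0.4981·0.0000 + 0.5019·16.7292] = 8.1482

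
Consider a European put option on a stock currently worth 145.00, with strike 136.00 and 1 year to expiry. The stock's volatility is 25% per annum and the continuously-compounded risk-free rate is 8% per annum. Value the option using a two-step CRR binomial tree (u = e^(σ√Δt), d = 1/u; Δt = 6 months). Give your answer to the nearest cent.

CRR parameters: u = e^(σ√Δt) = e^(0.25·√0.5) = 1.1934, d = 1/u = 0.8380
Per-period rate: rΔt = 0.08·0.5 = 0.04, so R = e^0.04 = 1.0408
Risk-neutral probability p = (e^0.04 − 0.8380)/(1.1934 − 0.8380) = 0.2028/0.3554 = 0.5708
Terminal stock prices: S_uu = 206.5, S_ud = 145, S_dd = 101.8
Terminal payoffs (K − S): max(-70.5, 0) = 0, max(-9, 0) = 0, max(34.18, 0) = 34.18
Node u (S = 173): V_u = e^(−0.04)·[0.5708·0.0000 + 0.4292·0.0000] = 0.0000
Node d (S = 121.5): V_d = e^(−0.04)·[0.5708·0.0000 + 0.4292·34.1827] = 14.0975
Node 0 (S = 145): V_0 = e^(−0.04)·[0.5708·0.0000 + 0.4292·14.0975] = 5.8141

5.81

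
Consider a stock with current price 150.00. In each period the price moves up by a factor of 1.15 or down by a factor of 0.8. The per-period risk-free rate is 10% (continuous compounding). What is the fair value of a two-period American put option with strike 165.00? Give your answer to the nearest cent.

Risk-neutral probability p = (e^0.1 − 0.8)/(1.15 − 0.8) = 0.3052/0.3500 = 0.8719
Terminal stock prices: S_uu = 198.4, S_ud = 138, S_dd = 96
Terminal payoffs (K − S): max(-33.37, 0) = 0, max(27, 0) = 27, max(69, 0) = 69
Node u (S = 172.5): continuation = e^(−0.1)·[0.8719·0.0000 + 0.1281·27.0000] = 3.1291; exercise value = 0.0000 ≤ continuation, so V_u = 3.1291
Node d (S = 120): continuation = e^(−0.1)·[0.8719·27.0000 + 0.1281·69.0000] = 29.2982; exercise value = 45.0000 > continuation, so V_d = 45.0000 (exercise)
Node 0 (S = 150): continuation = e^(−0.1)·[0.8719·3.1291 + 0.1281·45.0000] = 7.6840; exercise value = 15.0000 > continuation, so V_0 = 15.0000 (exercise)

15.00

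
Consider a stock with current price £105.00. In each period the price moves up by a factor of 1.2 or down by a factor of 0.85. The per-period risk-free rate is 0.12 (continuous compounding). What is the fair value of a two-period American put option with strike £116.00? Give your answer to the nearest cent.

Risk-neutral probability p = (e^0.12 − 0.85)/(1.2 − 0.85) = 0.2775/0.3500 = 0.7928
Terminal stock prices: S_uu = 151.2, S_ud = 107.1, S_dd = 75.86
Terminal payoffs (K − S): max(-35.2, 0) = 0, max(8.9, 0) = 8.9, max(40.14, 0) = 40.14
Node u (S = 126): continuation = e^(−0.12)·[0.7928·0.0000 + 0.2072·8.9000] = 1.6352; exercise value = 0.0000 ≤ continuation, so V_u = 1.6352
Node d (S = 89.25): continuation = e^(−0.12)·[0.7928·8.9000 + 0.2072·40.1375] = 13.6328; exercise value = 26.7500 > continuation, so V_d = 26.7500 (exercise)
Node 0 (S = 105): continuation = e^(−0.12)·[0.7928·1.6352 + 0.2072·26.7500] = 6.0645; exercise value = 11.0000 > continuation, so V_0 = 11.0000 (exercise)

£11.00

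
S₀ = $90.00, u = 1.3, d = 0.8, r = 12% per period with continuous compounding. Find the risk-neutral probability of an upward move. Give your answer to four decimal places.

Risk-neutral probability p = (e^0.12 − 0.8)/(1.3 − 0.8) = 0.3275/0.5000 = 0.6550

p = 0.6550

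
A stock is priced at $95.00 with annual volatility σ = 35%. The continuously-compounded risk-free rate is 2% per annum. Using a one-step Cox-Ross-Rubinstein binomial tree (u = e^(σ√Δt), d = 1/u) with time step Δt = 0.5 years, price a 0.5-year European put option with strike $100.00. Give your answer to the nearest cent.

$13.85

CRR parameters: u = e^(σ√Δt) = e^(0.35·√0.5) = 1.2808, d = 1/u = 0.7808
Per-period rate: rΔt = 0.02·0.5 = 0.01, so R = e^0.01 = 1.0101
Risk-neutral probability p = (e^0.01 − 0.7808)/(1.2808 − 0.7808) = 0.2293/0.5000 = 0.4585
Terminal stock prices: S_u = 121.7, S_d = 74.17
Terminal payoffs (K − S): max(-21.68, 0) = 0, max(25.83, 0) = 25.83
Node 0 (S = 95): V_0 = e^(−0.01)·[0.4585·0.0000 + 0.5415·25.8278] = 13.8455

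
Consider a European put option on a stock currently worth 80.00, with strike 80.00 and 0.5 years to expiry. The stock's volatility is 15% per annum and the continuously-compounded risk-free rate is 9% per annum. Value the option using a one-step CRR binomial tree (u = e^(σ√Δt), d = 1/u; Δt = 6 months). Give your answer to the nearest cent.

CRR parameters: u = e^(σ√Δt) = e^(0.15·√0.5) = 1.1119, d = 1/u = 0.8994
Per-period rate: rΔt = 0.09·0.5 = 0.045, so R = e^0.045 = 1.0460
Risk-neutral probability p = (e^0.045 − 0.8994)/(1.1119 − 0.8994) = 0.1467/0.2125 = 0.6901
Terminal stock prices: S_u = 88.95, S_d = 71.95
Terminal payoffs (K − S): max(-8.952, 0) = 0, max(8.051, 0) = 8.051
Node 0 (S = 80): V_0 = e^(−0.045)·[0.6901·0.0000 + 0.3099·8.0508] = 2.3853

2.39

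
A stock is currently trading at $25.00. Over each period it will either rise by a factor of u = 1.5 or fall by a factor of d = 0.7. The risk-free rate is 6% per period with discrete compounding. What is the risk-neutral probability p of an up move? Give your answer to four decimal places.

Risk-neutral probability p = (1 + 0.06 − 0.7)/(1.5 − 0.7) = 0.3600/0.8000 = 0.4500

p = 0.4500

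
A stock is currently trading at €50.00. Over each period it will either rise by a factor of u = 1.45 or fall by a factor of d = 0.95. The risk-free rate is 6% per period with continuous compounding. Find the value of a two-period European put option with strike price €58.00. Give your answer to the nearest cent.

€6.88

Risk-neutral probability p = (e^0.06 − 0.95)/(1.45 − 0.95) = 0.1118/0.5000 = 0.2237
Terminal stock prices: S_uu = 105.1, S_ud = 68.88, S_dd = 45.12
Terminal payoffs (K − S): max(-47.12, 0) = 0, max(-10.88, 0) = 0, max(12.88, 0) = 12.88
Node u (S = 72.5): V_u = e^(−0.06)·[0.2237·0.0000 + 0.7763·0.0000] = 0.0000
Node d (S = 47.5): V_d = e^(−0.06)·[0.2237·0.0000 + 0.7763·12.8750] = 9.4131
Node 0 (S = 50): V_0 = e^(−0.06)·[0.2237·0.0000 + 0.7763·9.4131] = 6.8821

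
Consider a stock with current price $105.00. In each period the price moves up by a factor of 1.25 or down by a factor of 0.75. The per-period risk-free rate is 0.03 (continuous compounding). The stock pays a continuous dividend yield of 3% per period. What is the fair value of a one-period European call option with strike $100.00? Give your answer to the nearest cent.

Per-period risk-free factor R = e^0.03 = 1.0305; dividend-adjusted growth = e^(0.03−0.03) = 1.0000.
Risk-neutral probability p = (1.0000 − 0.75)/(1.25 − 0.75) = 0.2500/0.5000 = 0.5000
Terminal stock prices: S_u = 131.2, S_d = 78.75
Terminal payoffs (S − K): max(31.25, 0) = 31.25, max(-21.25, 0) = 0
Node 0 (S = 105): V_0 = e^(−0.03)·[0.5000·31.2500 + 0.5000·0.0000] = 15.1632

$15.16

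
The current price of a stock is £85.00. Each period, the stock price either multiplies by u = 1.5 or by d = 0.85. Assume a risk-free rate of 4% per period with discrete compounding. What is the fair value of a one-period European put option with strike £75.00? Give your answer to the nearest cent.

Risk-neutral probability p = (1 + 0.04 − 0.85)/(1.5 − 0.85) = 0.1900/0.6500 = 0.2923
Terminal stock prices: S_u = 127.5, S_d = 72.25
Terminal payoffs (K − S): max(-52.5, 0) = 0, max(2.75, 0) = 2.75
Node 0 (S = 85): V_0 = 1/1.04·[0.2923·0.0000 + 0.7077·2.7500] = 1.8713

£1.87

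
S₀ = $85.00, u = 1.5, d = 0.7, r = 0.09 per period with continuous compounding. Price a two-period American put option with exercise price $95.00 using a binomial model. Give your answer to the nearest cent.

Risk-neutral probability p = (e^0.09 − 0.7)/(1.5 − 0.7) = 0.3942/0.8000 = 0.4927
Terminal stock prices: S_uu = 191.2, S_ud = 89.25, S_dd = 41.65
Terminal payoffs (K − S): max(-96.25, 0) = 0, max(5.75, 0) = 5.75, max(53.35, 0) = 53.35
Node u (S = 127.5): continuation = e^(−0.09)·[0.4927·0.0000 + 0.5073·5.7500] = 2.6658; exercise value = 0.0000 ≤ continuation, so V_u = 2.6658
Node d (S = 59.5): continuation = e^(−0.09)·[0.4927·5.7500 + 0.5073·53.3500] = 27.3235; exercise value = 35.5000 > continuation, so V_d = 35.5000 (exercise)
Node 0 (S = 85): continuation = e^(−0.09)·[0.4927·2.6658 + 0.5073·35.5000] = 17.6590; exercise value = 10.0000 ≤ continuation, so V_0 = 17.6590

$17.66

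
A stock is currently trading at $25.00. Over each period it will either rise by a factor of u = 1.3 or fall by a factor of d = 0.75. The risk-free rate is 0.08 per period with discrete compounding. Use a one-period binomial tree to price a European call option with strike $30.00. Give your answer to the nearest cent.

Risk-neutral probability p = (1 + 0.08 − 0.75)/(1.3 − 0.75) = 0.3300/0.5500 = 0.6000
Terminal stock prices: S_u = 32.5, S_d = 18.75
Terminal payoffs (S − K): max(2.5, 0) = 2.5, max(-11.25, 0) = 0
Node 0 (S = 25): V_0 = 1/1.08·[0.6000·2.5000 + 0.4000·0.0000] = 1.3889

$1.39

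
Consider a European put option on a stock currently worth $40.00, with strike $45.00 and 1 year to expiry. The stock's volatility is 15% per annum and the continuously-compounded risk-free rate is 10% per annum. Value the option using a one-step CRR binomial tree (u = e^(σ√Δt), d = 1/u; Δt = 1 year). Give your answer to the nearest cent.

$1.80

CRR parameters: u = e^(σ√Δt) = e^(0.15·√1) = 1.1618, d = 1/u = 0.8607
Per-period rate: rΔt = 0.1·1 = 0.1, so R = e^0.1 = 1.1052
Risk-neutral probability p = (e^0.1 − 0.8607)/(1.1618 − 0.8607) = 0.2445/0.3011 = 0.8118
Terminal stock prices: S_u = 46.47, S_d = 34.43
Terminal payoffs (K − S): max(-1.473, 0) = 0, max(10.57, 0) = 10.57
Node 0 (S = 40): V_0 = e^(−0.1)·[0.8118·0.0000 + 0.1882·10.5717] = 1.8000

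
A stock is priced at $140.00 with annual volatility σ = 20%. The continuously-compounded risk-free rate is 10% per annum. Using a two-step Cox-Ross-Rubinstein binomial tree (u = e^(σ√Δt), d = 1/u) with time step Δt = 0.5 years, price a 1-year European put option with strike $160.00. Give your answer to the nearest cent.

CRR parameters: u = e^(σ√Δt) = e^(0.2·√0.5) = 1.1519, d = 1/u = 0.8681
Per-period rate: rΔt = 0.1·0.5 = 0.05, so R = e^0.05 = 1.0513
Risk-neutral probability p = (e^0.05 − 0.8681)/(1.1519 − 0.8681) = 0.1831/0.2838 = 0.6454
Terminal stock prices: S_uu = 185.8, S_ud = 140, S_dd = 105.5
Terminal payoffs (K − S): max(-25.77, 0) = 0, max(20, 0) = 20, max(54.49, 0) = 54.49
Node u (S = 161.3): V_u = e^(−0.05)·[0.6454·0.0000 + 0.3546·20.0000] = 6.7467
Node d (S = 121.5): V_d = e^(−0.05)·[0.6454·20.0000 + 0.3546·54.4906] = 30.6594
Node 0 (S = 140): V_0 = e^(−0.05)·[0.6454·6.7467 + 0.3546·30.6594] = 14.4842

$14.48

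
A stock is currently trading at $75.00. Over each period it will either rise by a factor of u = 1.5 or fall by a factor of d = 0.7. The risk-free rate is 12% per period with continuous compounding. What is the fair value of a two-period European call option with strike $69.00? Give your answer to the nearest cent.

Risk-neutral probability p = (e^0.12 − 0.7)/(1.5 − 0.7) = 0.4275/0.8000 = 0.5344
Terminal stock prices: S_uu = 168.8, S_ud = 78.75, S_dd = 36.75
Terminal payoffs (S − K): max(99.75, 0) = 99.75, max(9.75, 0) = 9.75, max(-32.25, 0) = 0
Node u (S = 112.5): V_u = e^(−0.12)·[0.5344·99.7500 + 0.4656·9.7500] = 51.3025
Node d (S = 52.5): V_d = e^(−0.12)·[0.5344·9.7500 + 0.4656·0.0000] = 4.6210
Node 0 (S = 75): V_0 = e^(−0.12)·[0.5344·51.3025 + 0.4656·4.6210] = 26.2229

$26.22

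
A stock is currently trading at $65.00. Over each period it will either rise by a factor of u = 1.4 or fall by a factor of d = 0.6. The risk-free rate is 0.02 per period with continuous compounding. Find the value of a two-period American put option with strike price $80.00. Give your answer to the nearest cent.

$25.16

Risk-neutral probability p = (e^0.02 − 0.6)/(1.4 − 0.6) = 0.4202/0.8000 = 0.5253
Terminal stock prices: S_uu = 127.4, S_ud = 54.6, S_dd = 23.4
Terminal payoffs (K − S): max(-47.4, 0) = 0, max(25.4, 0) = 25.4, max(56.6, 0) = 56.6
Node u (S = 91): continuation = e^(−0.02)·[0.5253·0.0000 + 0.4747·25.4000] = 11.8198; exercise value = 0.0000 ≤ continuation, so V_u = 11.8198
Node d (S = 39): continuation = e^(−0.02)·[0.5253·25.4000 + 0.4747·56.6000] = 39.4159; exercise value = 41.0000 > continuation, so V_d = 41.0000 (exercise)
Node 0 (S = 65): continuation = e^(−0.02)·[0.5253·11.8198 + 0.4747·41.0000] = 25.1647; exercise value = 15.0000 ≤ continuation, so V_0 = 25.1647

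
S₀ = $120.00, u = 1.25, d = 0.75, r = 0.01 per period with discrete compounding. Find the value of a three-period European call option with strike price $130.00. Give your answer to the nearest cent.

Risk-neutral probability p = (1 + 0.01 − 0.75)/(1.25 − 0.75) = 0.2600/0.5000 = 0.5200
Terminal stock prices: S_uuu = 234.4, S_uud = 140.6, S_udd = 84.38, S_ddd = 50.62
Terminal payoffs (S − K): max(104.4, 0) = 104.4, max(10.62, 0) = 10.62, max(-45.62, 0) = 0, max(-79.38, 0) = 0
Node uu (S = 187.5): V_uu = 1/1.01·[0.5200·104.3750 + 0.4800·10.6250] = 58.7871
Node ud (S = 112.5): V_ud = 1/1.01·[0.5200·10.6250 + 0.4800·0.0000] = 5.4703
Node dd (S = 67.5): V_dd = 1/1.01·[0.5200·0.0000 + 0.4800·0.0000] = 0.0000
Node u (S = 150): V_u = 1/1.01·[0.5200·58.7871 + 0.4800·5.4703] = 32.8664
Node d (S = 90): V_d = 1/1.01·[0.5200·5.4703 + 0.4800·0.0000] = 2.8164
Node 0 (S = 120): V_0 = 1/1.01·[0.5200·32.8664 + 0.4800·2.8164] = 18.2598

$18.26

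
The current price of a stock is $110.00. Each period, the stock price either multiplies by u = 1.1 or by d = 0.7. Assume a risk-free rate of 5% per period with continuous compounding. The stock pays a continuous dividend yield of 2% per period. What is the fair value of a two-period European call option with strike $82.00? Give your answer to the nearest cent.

$32.26

Per-period risk-free factor R = e^0.05 = 1.0513; dividend-adjusted growth = e^(0.05−0.02) = 1.0305.
Risk-neutral probability p = (1.0305 − 0.7)/(1.1 − 0.7) = 0.3305/0.4000 = 0.8261
Terminal stock prices: S_uu = 133.1, S_ud = 84.7, S_dd = 53.9
Terminal payoffs (S − K): max(51.1, 0) = 51.1, max(2.7, 0) = 2.7, max(-28.1, 0) = 0
Node u (S = 121): V_u = e^(−0.05)·[0.8261·51.1000 + 0.1739·2.7000] = 40.6032
Node d (S = 77): V_d = e^(−0.05)·[0.8261·2.7000 + 0.1739·0.0000] = 2.1218
Node 0 (S = 110): V_0 = e^(−0.05)·[0.8261·40.6032 + 0.1739·2.1218] = 32.2588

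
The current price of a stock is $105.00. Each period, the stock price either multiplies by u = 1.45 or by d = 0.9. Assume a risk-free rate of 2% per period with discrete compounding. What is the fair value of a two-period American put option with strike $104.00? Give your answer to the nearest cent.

Risk-neutral probability p = (1 + 0.02 − 0.9)/(1.45 − 0.9) = 0.1200/0.5500 = 0.2182
Terminal stock prices: S_uu = 220.8, S_ud = 137, S_dd = 85.05
Terminal payoffs (K − S): max(-116.8, 0) = 0, max(-33.03, 0) = 0, max(18.95, 0) = 18.95
Node u (S = 152.2): continuation = 1/1.02·[0.2182·0.0000 + 0.7818·0.0000] = 0.0000; exercise value = 0.0000 ≤ continuation, so V_u = 0.0000
Node d (S = 94.5): continuation = 1/1.02·[0.2182·0.0000 + 0.7818·18.9500] = 14.5250; exercise value = 9.5000 ≤ continuation, so V_d = 14.5250
Node 0 (S = 105): continuation = 1/1.02·[0.2182·0.0000 + 0.7818·14.5250] = 11.1332; exercise value = 0.0000 ≤ continuation, so V_0 = 11.1332

$11.13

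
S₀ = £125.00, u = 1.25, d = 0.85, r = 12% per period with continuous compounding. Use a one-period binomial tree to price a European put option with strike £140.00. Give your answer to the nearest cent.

£9.17

Risk-neutral probability p = (e^0.12 − 0.85)/(1.25 − 0.85) = 0.2775/0.4000 = 0.6937
Terminal stock prices: S_u = 156.2, S_d = 106.2
Terminal payoffs (K − S): max(-16.25, 0) = 0, max(33.75, 0) = 33.75
Node 0 (S = 125): V_0 = e^(−0.12)·[0.6937·0.0000 + 0.3063·33.7500] = 9.1674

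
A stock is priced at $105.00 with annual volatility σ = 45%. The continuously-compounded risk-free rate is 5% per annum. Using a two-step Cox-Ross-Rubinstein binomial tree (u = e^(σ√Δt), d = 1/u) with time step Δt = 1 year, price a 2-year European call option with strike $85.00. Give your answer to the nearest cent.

$39.90

CRR parameters: u = e^(σ√Δt) = e^(0.45·√1) = 1.5683, d = 1/u = 0.6376
Per-period rate: rΔt = 0.05·1 = 0.05, so R = e^0.05 = 1.0513
Risk-neutral probability p = (e^0.05 − 0.6376)/(1.5683 − 0.6376) = 0.4136/0.9307 = 0.4445
Terminal stock prices: S_uu = 258.3, S_ud = 105, S_dd = 42.69
Terminal payoffs (S − K): max(173.3, 0) = 173.3, max(20, 0) = 20, max(-42.31, 0) = 0
Node u (S = 164.7): V_u = e^(−0.05)·[0.4445·173.2583 + 0.5555·20.0000] = 83.8183
Node d (S = 66.95): V_d = e^(−0.05)·[0.4445·20.0000 + 0.5555·0.0000] = 8.4555
Node 0 (S = 105): V_0 = e^(−0.05)·[0.4445·83.8183 + 0.5555·8.4555] = 39.9046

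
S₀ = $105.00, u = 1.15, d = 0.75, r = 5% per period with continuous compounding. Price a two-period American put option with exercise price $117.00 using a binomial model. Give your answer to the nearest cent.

Risk-neutral probability p = (e^0.05 − 0.75)/(1.15 − 0.75) = 0.3013/0.4000 = 0.7532
Terminal stock prices: S_uu = 138.9, S_ud = 90.56, S_dd = 59.06
Terminal payoffs (K − S): max(-21.86, 0) = 0, max(26.44, 0) = 26.44, max(57.94, 0) = 57.94
Node u (S = 120.7): continuation = e^(−0.05)·[0.7532·0.0000 + 0.2468·26.4375] = 6.2071; exercise value = 0.0000 ≤ continuation, so V_u = 6.2071
Node d (S = 78.75): continuation = e^(−0.05)·[0.7532·26.4375 + 0.2468·57.9375] = 32.5438; exercise value = 38.2500 > continuation, so V_d = 38.2500 (exercise)
Node 0 (S = 105): continuation = e^(−0.05)·[0.7532·6.2071 + 0.2468·38.2500] = 13.4276; exercise value = 12.0000 ≤ continuation, so V_0 = 13.4276

$13.43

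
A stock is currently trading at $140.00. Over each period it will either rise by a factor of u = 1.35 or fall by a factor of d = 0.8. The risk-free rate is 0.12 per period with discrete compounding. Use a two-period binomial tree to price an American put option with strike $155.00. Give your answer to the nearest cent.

Risk-neutral probability p = (1 + 0.12 − 0.8)/(1.35 − 0.8) = 0.3200/0.5500 = 0.5818
Terminal stock prices: S_uu = 255.2, S_ud = 151.2, S_dd = 89.6
Terminal payoffs (K − S): max(-100.2, 0) = 0, max(3.8, 0) = 3.8, max(65.4, 0) = 65.4
Node u (S = 189): continuation = 1/1.12·[0.5818·0.0000 + 0.4182·3.8000] = 1.4188; exercise value = 0.0000 ≤ continuation, so V_u = 1.4188
Node d (S = 112): continuation = 1/1.12·[0.5818·3.8000 + 0.4182·65.4000] = 26.3929; exercise value = 43.0000 > continuation, so V_d = 43.0000 (exercise)
Node 0 (S = 140): continuation = 1/1.12·[0.5818·1.4188 + 0.4182·43.0000] = 16.7922; exercise value = 15.0000 ≤ continuation, so V_0 = 16.7922

$16.79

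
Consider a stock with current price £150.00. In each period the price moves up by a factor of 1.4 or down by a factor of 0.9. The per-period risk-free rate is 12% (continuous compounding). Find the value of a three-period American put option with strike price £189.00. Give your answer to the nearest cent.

£39.00

Risk-neutral probability p = (e^0.12 − 0.9)/(1.4 − 0.9) = 0.2275/0.5000 = 0.4550
Terminal stock prices: S_uuu = 411.6, S_uud = 264.6, S_udd = 170.1, S_ddd = 109.4
Terminal payoffs (K − S): max(-222.6, 0) = 0, max(-75.6, 0) = 0, max(18.9, 0) = 18.9, max(79.65, 0) = 79.65
Node uu (S = 294): continuation = e^(−0.12)·[0.4550·0.0000 + 0.5450·0.0000] = 0.0000; exercise value = 0.0000 ≤ continuation, so V_uu = 0.0000
Node ud (S = 189): continuation = e^(−0.12)·[0.4550·0.0000 + 0.5450·18.9000] = 9.1358; exercise value = 0.0000 ≤ continuation, so V_ud = 9.1358
Node dd (S = 121.5): continuation = e^(−0.12)·[0.4550·18.9000 + 0.5450·79.6500] = 46.1280; exercise value = 67.5000 > continuation, so V_dd = 67.5000 (exercise)
Node u (S = 210): continuation = e^(−0.12)·[0.4550·0.0000 + 0.5450·9.1358] = 4.4161; exercise value = 0.0000 ≤ continuation, so V_u = 4.4161
Node d (S = 135): continuation = e^(−0.12)·[0.4550·9.1358 + 0.5450·67.5000] = 36.3147; exercise value = 54.0000 > continuation, so V_d = 54.0000 (exercise)
Node 0 (S = 150): continuation = e^(−0.12)·[0.4550·4.4161 + 0.5450·54.0000] = 27.8844; exercise value = 39.0000 > continuation, so V_0 = 39.0000 (exercise)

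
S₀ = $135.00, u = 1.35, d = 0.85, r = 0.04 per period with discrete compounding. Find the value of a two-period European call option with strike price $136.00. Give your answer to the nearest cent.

$22.93

Risk-neutral probability p = (1 + 0.04 − 0.85)/(1.35 − 0.85) = 0.1900/0.5000 = 0.3800
Terminal stock prices: S_uu = 246, S_ud = 154.9, S_dd = 97.54
Terminal payoffs (S − K): max(110, 0) = 110, max(18.91, 0) = 18.91, max(-38.46, 0) = 0
Node u (S = 182.2): V_u = 1/1.04·[0.3800·110.0375 + 0.6200·18.9125] = 51.4808
Node d (S = 114.8): V_d = 1/1.04·[0.3800·18.9125 + 0.6200·0.0000] = 6.9103
Node 0 (S = 135): V_0 = 1/1.04·[0.3800·51.4808 + 0.6200·6.9103] = 22.9299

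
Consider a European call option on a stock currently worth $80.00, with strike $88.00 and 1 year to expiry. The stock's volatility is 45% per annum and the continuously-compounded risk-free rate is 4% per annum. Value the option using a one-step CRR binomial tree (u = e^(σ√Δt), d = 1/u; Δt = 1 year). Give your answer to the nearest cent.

$15.59

CRR parameters: u = e^(σ√Δt) = e^(0.45·√1) = 1.5683, d = 1/u = 0.6376
Per-period rate: rΔt = 0.04·1 = 0.04, so R = e^0.04 = 1.0408
Risk-neutral probability p = (e^0.04 − 0.6376)/(1.5683 − 0.6376) = 0.4032/0.9307 = 0.4332
Terminal stock prices: S_u = 125.5, S_d = 51.01
Terminal payoffs (S − K): max(37.46, 0) = 37.46, max(-36.99, 0) = 0
Node 0 (S = 80): V_0 = e^(−0.04)·[0.4332·37.4650 + 0.5668·0.0000] = 15.5938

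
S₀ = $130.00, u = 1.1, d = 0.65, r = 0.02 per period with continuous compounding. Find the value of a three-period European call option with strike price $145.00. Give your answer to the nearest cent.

$14.70

Risk-neutral probability p = (e^0.02 − 0.65)/(1.1 − 0.65) = 0.3702/0.4500 = 0.8227
Terminal stock prices: S_uuu = 173, S_uud = 102.2, S_udd = 60.42, S_ddd = 35.7
Terminal payoffs (S − K): max(28.03, 0) = 28.03, max(-42.75, 0) = 0, max(-84.58, 0) = 0, max(-109.3, 0) = 0
Node uu (S = 157.3): V_uu = e^(−0.02)·[0.8227·28.0300 + 0.1773·0.0000] = 22.6028
Node ud (S = 92.95): V_ud = e^(−0.02)·[0.8227·0.0000 + 0.1773·0.0000] = 0.0000
Node dd (S = 54.93): V_dd = e^(−0.02)·[0.8227·0.0000 + 0.1773·0.0000] = 0.0000
Node u (S = 143): V_u = e^(−0.02)·[0.8227·22.6028 + 0.1773·0.0000] = 18.2265
Node d (S = 84.5): V_d = e^(−0.02)·[0.8227·0.0000 + 0.1773·0.0000] = 0.0000
Node 0 (S = 130): V_0 = e^(−0.02)·[0.8227·18.2265 + 0.1773·0.0000] = 14.6974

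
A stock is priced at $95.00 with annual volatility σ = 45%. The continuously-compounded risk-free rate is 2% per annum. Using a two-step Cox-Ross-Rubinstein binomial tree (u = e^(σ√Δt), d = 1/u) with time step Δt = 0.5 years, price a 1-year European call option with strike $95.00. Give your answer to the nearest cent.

$15.79

CRR parameters: u = e^(σ√Δt) = e^(0.45·√0.5) = 1.3746, d = 1/u = 0.7275
Per-period rate: rΔt = 0.02·0.5 = 0.01, so R = e^0.01 = 1.0101
Risk-neutral probability p = (e^0.01 − 0.7275)/(1.3746 − 0.7275) = 0.2826/0.6472 = 0.4366
Terminal stock prices: S_uu = 179.5, S_ud = 95, S_dd = 50.27
Terminal payoffs (S − K): max(84.52, 0) = 84.52, max(0, 0) = 0, max(-44.73, 0) = 0
Node u (S = 130.6): V_u = e^(−0.01)·[0.4366·84.5176 + 0.5634·0.0000] = 36.5369
Node d (S = 69.11): V_d = e^(−0.01)·[0.4366·0.0000 + 0.5634·0.0000] = 0.0000
Node 0 (S = 95): V_0 = e^(−0.01)·[0.4366·36.5369 + 0.5634·0.0000] = 15.7949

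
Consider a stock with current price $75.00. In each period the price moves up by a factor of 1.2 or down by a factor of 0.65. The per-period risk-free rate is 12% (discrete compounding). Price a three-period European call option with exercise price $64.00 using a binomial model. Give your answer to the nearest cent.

$30.54

Risk-neutral probability p = (1 + 0.12 − 0.65)/(1.2 − 0.65) = 0.4700/0.5500 = 0.8545
Terminal stock prices: S_uuu = 129.6, S_uud = 70.2, S_udd = 38.03, S_ddd = 20.6
Terminal payoffs (S − K): max(65.6, 0) = 65.6, max(6.2, 0) = 6.2, max(-25.97, 0) = 0, max(-43.4, 0) = 0
Node uu (S = 108): V_uu = 1/1.12·[0.8545·65.6000 + 0.1455·6.2000] = 50.8571
Node ud (S = 58.5): V_ud = 1/1.12·[0.8545·6.2000 + 0.1455·0.0000] = 4.7305
Node dd (S = 31.69): V_dd = 1/1.12·[0.8545·0.0000 + 0.1455·0.0000] = 0.0000
Node u (S = 90): V_u = 1/1.12·[0.8545·50.8571 + 0.1455·4.7305] = 39.4177
Node d (S = 48.75): V_d = 1/1.12·[0.8545·4.7305 + 0.1455·0.0000] = 3.6093
Node 0 (S = 75): V_0 = 1/1.12·[0.8545·39.4177 + 0.1455·3.6093] = 30.5439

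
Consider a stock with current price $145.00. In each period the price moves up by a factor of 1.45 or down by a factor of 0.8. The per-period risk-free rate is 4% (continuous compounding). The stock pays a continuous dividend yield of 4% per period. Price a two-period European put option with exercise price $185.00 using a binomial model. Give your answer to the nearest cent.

Per-period risk-free factor R = e^0.04 = 1.0408; dividend-adjusted growth = e^(0.04−0.04) = 1.0000.
Risk-neutral probability p = (1.0000 − 0.8)/(1.45 − 0.8) = 0.2000/0.6500 = 0.3077
Terminal stock prices: S_uu = 304.9, S_ud = 168.2, S_dd = 92.8
Terminal payoffs (K − S): max(-119.9, 0) = 0, max(16.8, 0) = 16.8, max(92.2, 0) = 92.2
Node u (S = 210.2): V_u = e^(−0.04)·[0.3077·0.0000 + 0.6923·16.8000] = 11.1747
Node d (S = 116): V_d = e^(−0.04)·[0.3077·16.8000 + 0.6923·92.2000] = 66.2945
Node 0 (S = 145): V_0 = e^(−0.04)·[0.3077·11.1747 + 0.6923·66.2945] = 47.4001

$47.40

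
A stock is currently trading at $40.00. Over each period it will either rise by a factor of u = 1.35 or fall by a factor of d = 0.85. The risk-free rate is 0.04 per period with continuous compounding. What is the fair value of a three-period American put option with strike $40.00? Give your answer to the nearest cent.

$4.17

Risk-neutral probability p = (e^0.04 − 0.85)/(1.35 − 0.85) = 0.1908/0.5000 = 0.3816
Terminal stock prices: S_uuu = 98.42, S_uud = 61.97, S_udd = 39.01, S_ddd = 24.56
Terminal payoffs (K − S): max(-58.42, 0) = 0, max(-21.97, 0) = 0, max(0.985, 0) = 0.985, max(15.44, 0) = 15.44
Node uu (S = 72.9): continuation = e^(−0.04)·[0.3816·0.0000 + 0.6184·0.0000] = 0.0000; exercise value = 0.0000 ≤ continuation, so V_uu = 0.0000
Node ud (S = 45.9): continuation = e^(−0.04)·[0.3816·0.0000 + 0.6184·0.9850] = 0.5852; exercise value = 0.0000 ≤ continuation, so V_ud = 0.5852
Node dd (S = 28.9): continuation = e^(−0.04)·[0.3816·0.9850 + 0.6184·15.4350] = 9.5316; exercise value = 11.1000 > continuation, so V_dd = 11.1000 (exercise)
Node u (S = 54): continuation = e^(−0.04)·[0.3816·0.0000 + 0.6184·0.5852] = 0.3477; exercise value = 0.0000 ≤ continuation, so V_u = 0.3477
Node d (S = 34): continuation = e^(−0.04)·[0.3816·0.5852 + 0.6184·11.1000] = 6.8094; exercise value = 6.0000 ≤ continuation, so V_d = 6.8094
Node 0 (S = 40): continuation = e^(−0.04)·[0.3816·0.3477 + 0.6184·6.8094] = 4.1732; exercise value = 0.0000 ≤ continuation, so V_0 = 4.1732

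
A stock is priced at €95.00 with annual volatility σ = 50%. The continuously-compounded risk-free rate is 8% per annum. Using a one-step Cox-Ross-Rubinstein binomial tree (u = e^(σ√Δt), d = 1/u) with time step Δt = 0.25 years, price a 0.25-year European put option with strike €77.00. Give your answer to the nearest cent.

€1.54

CRR parameters: u = e^(σ√Δt) = e^(0.5·√0.25) = 1.2840, d = 1/u = 0.7788
Per-period rate: rΔt = 0.08·0.25 = 0.02, so R = e^0.02 = 1.0202
Risk-neutral probability p = (e^0.02 − 0.7788)/(1.2840 − 0.7788) = 0.2414/0.5052 = 0.4778
Terminal stock prices: S_u = 122, S_d = 73.99
Terminal payoffs (K − S): max(-44.98, 0) = 0, max(3.014, 0) = 3.014
Node 0 (S = 95): V_0 = e^(−0.02)·[0.4778·0.0000 + 0.5222·3.0139] = 1.5427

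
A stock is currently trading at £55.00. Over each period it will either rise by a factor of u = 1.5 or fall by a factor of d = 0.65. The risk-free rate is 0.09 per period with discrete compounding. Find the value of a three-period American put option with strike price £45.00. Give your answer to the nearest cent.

£6.15

Risk-neutral probability p = (1 + 0.09 − 0.65)/(1.5 − 0.65) = 0.4400/0.8500 = 0.5176
Terminal stock prices: S_uuu = 185.6, S_uud = 80.44, S_udd = 34.86, S_ddd = 15.1
Terminal payoffs (K − S): max(-140.6, 0) = 0, max(-35.44, 0) = 0, max(10.14, 0) = 10.14, max(29.9, 0) = 29.9
Node uu (S = 123.8): continuation = 1/1.09·[0.5176·0.0000 + 0.4824·0.0000] = 0.0000; exercise value = 0.0000 ≤ continuation, so V_uu = 0.0000
Node ud (S = 53.62): continuation = 1/1.09·[0.5176·0.0000 + 0.4824·10.1437] = 4.4889; exercise value = 0.0000 ≤ continuation, so V_ud = 4.4889
Node dd (S = 23.24): continuation = 1/1.09·[0.5176·10.1437 + 0.4824·29.8956] = 18.0469; exercise value = 21.7625 > continuation, so V_dd = 21.7625 (exercise)
Node u (S = 82.5): continuation = 1/1.09·[0.5176·0.0000 + 0.4824·4.4889] = 1.9864; exercise value = 0.0000 ≤ continuation, so V_u = 1.9864
Node d (S = 35.75): continuation = 1/1.09·[0.5176·4.4889 + 0.4824·21.7625] = 11.7623; exercise value = 9.2500 ≤ continuation, so V_d = 11.7623
Node 0 (S = 55): continuation = 1/1.09·[0.5176·1.9864 + 0.4824·11.7623] = 6.1485; exercise value = 0.0000 ≤ continuation, so V_0 = 6.1485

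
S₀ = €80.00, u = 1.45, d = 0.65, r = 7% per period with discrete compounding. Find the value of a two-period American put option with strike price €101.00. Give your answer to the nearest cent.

Risk-neutral probability p = (1 + 0.07 − 0.65)/(1.45 − 0.65) = 0.4200/0.8000 = 0.5250
Terminal stock prices: S_uu = 168.2, S_ud = 75.4, S_dd = 33.8
Terminal payoffs (K − S): max(-67.2, 0) = 0, max(25.6, 0) = 25.6, max(67.2, 0) = 67.2
Node u (S = 116): continuation = 1/1.07·[0.5250·0.0000 + 0.4750·25.6000] = 11.3645; exercise value = 0.0000 ≤ continuation, so V_u = 11.3645
Node d (S = 52): continuation = 1/1.07·[0.5250·25.6000 + 0.4750·67.2000] = 42.3925; exercise value = 49.0000 > continuation, so V_d = 49.0000 (exercise)
Node 0 (S = 80): continuation = 1/1.07·[0.5250·11.3645 + 0.4750·49.0000] = 27.3284; exercise value = 21.0000 ≤ continuation, so V_0 = 27.3284

€27.33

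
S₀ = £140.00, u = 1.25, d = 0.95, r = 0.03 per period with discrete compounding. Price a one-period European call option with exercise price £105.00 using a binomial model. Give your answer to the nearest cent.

Risk-neutral probability p = (1 + 0.03 − 0.95)/(1.25 − 0.95) = 0.0800/0.3000 = 0.2667
Terminal stock prices: S_u = 175, S_d = 133
Terminal payoffs (S − K): max(70, 0) = 70, max(28, 0) = 28
Node 0 (S = 140): V_0 = 1/1.03·[0.2667·70.0000 + 0.7333·28.0000] = 38.0583

£38.06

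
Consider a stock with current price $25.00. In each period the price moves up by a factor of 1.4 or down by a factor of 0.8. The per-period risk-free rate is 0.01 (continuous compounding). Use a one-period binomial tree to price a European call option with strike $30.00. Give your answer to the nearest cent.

$1.73

Risk-neutral probability p = (e^0.01 − 0.8)/(1.4 − 0.8) = 0.2101/0.6000 = 0.3501
Terminal stock prices: S_u = 35, S_d = 20
Terminal payoffs (S − K): max(5, 0) = 5, max(-10, 0) = 0
Node 0 (S = 25): V_0 = e^(−0.01)·[0.3501·5.0000 + 0.6499·0.0000] = 1.7330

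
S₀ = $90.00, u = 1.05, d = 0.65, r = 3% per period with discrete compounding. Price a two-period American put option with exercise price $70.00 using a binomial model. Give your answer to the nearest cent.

Risk-neutral probability p = (1 + 0.03 − 0.65)/(1.05 − 0.65) = 0.3800/0.4000 = 0.9500
Terminal stock prices: S_uu = 99.23, S_ud = 61.43, S_dd = 38.03
Terminal payoffs (K − S): max(-29.23, 0) = 0, max(8.575, 0) = 8.575, max(31.97, 0) = 31.97
Node u (S = 94.5): continuation = 1/1.03·[0.9500·0.0000 + 0.0500·8.5750] = 0.4163; exercise value = 0.0000 ≤ continuation, so V_u = 0.4163
Node d (S = 58.5): continuation = 1/1.03·[0.9500·8.5750 + 0.0500·31.9750] = 9.4612; exercise value = 11.5000 > continuation, so V_d = 11.5000 (exercise)
Node 0 (S = 90): continuation = 1/1.03·[0.9500·0.4163 + 0.0500·11.5000] = 0.9422; exercise value = 0.0000 ≤ continuation, so V_0 = 0.9422

$0.94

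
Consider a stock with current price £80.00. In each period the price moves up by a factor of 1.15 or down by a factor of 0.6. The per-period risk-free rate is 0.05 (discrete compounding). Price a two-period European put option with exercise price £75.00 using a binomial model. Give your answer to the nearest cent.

Risk-neutral probability p = (1 + 0.05 − 0.6)/(1.15 − 0.6) = 0.4500/0.5500 = 0.8182
Terminal stock prices: S_uu = 105.8, S_ud = 55.2, S_dd = 28.8
Terminal payoffs (K − S): max(-30.8, 0) = 0, max(19.8, 0) = 19.8, max(46.2, 0) = 46.2
Node u (S = 92): V_u = 1/1.05·[0.8182·0.0000 + 0.1818·19.8000] = 3.4286
Node d (S = 48): V_d = 1/1.05·[0.8182·19.8000 + 0.1818·46.2000] = 23.4286
Node 0 (S = 80): V_0 = 1/1.05·[0.8182·3.4286 + 0.1818·23.4286] = 6.7285

£6.73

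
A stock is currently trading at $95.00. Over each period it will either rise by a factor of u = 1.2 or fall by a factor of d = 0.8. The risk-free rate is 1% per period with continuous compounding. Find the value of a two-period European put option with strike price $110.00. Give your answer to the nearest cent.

$20.07

Risk-neutral probability p = (e^0.01 − 0.8)/(1.2 − 0.8) = 0.2101/0.4000 = 0.5251
Terminal stock prices: S_uu = 136.8, S_ud = 91.2, S_dd = 60.8
Terminal payoffs (K − S): max(-26.8, 0) = 0, max(18.8, 0) = 18.8, max(49.2, 0) = 49.2
Node u (S = 114): V_u = e^(−0.01)·[0.5251·0.0000 + 0.4749·18.8000] = 8.8388
Node d (S = 76): V_d = e^(−0.01)·[0.5251·18.8000 + 0.4749·49.2000] = 32.9055
Node 0 (S = 95): V_0 = e^(−0.01)·[0.5251·8.8388 + 0.4749·32.9055] = 20.0658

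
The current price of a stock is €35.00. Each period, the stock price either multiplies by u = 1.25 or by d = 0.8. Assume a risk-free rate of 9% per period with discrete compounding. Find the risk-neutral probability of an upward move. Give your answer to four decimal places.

p = 0.6444

Risk-neutral probability p = (1 + 0.09 − 0.8)/(1.25 − 0.8) = 0.2900/0.4500 = 0.6444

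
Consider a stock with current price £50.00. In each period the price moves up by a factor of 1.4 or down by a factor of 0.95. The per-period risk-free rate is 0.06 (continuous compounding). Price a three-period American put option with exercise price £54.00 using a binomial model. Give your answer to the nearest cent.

Risk-neutral probability p = (e^0.06 − 0.95)/(1.4 − 0.95) = 0.1118/0.4500 = 0.2485
Terminal stock prices: S_uuu = 137.2, S_uud = 93.1, S_udd = 63.17, S_ddd = 42.87
Terminal payoffs (K − S): max(-83.2, 0) = 0, max(-39.1, 0) = 0, max(-9.175, 0) = 0, max(11.13, 0) = 11.13
Node uu (S = 98): continuation = e^(−0.06)·[0.2485·0.0000 + 0.7515·0.0000] = 0.0000; exercise value = 0.0000 ≤ continuation, so V_uu = 0.0000
Node ud (S = 66.5): continuation = e^(−0.06)·[0.2485·0.0000 + 0.7515·0.0000] = 0.0000; exercise value = 0.0000 ≤ continuation, so V_ud = 0.0000
Node dd (S = 45.12): continuation = e^(−0.06)·[0.2485·0.0000 + 0.7515·11.1313] = 7.8777; exercise value = 8.8750 > continuation, so V_dd = 8.8750 (exercise)
Node u (S = 70): continuation = e^(−0.06)·[0.2485·0.0000 + 0.7515·0.0000] = 0.0000; exercise value = 0.0000 ≤ continuation, so V_u = 0.0000
Node d (S = 47.5): continuation = e^(−0.06)·[0.2485·0.0000 + 0.7515·8.8750] = 6.2809; exercise value = 6.5000 > continuation, so V_d = 6.5000 (exercise)
Node 0 (S = 50): continuation = e^(−0.06)·[0.2485·0.0000 + 0.7515·6.5000] = 4.6001; exercise value = 4.0000 ≤ continuation, so V_0 = 4.6001

£4.60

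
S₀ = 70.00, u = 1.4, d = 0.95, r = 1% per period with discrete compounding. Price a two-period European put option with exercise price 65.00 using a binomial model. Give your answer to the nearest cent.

Risk-neutral probability p = (1 + 0.01 − 0.95)/(1.4 − 0.95) = 0.0600/0.4500 = 0.1333
Terminal stock prices: S_uu = 137.2, S_ud = 93.1, S_dd = 63.17
Terminal payoffs (K − S): max(-72.2, 0) = 0, max(-28.1, 0) = 0, max(1.825, 0) = 1.825
Node u (S = 98): V_u = 1/1.01·[0.1333·0.0000 + 0.8667·0.0000] = 0.0000
Node d (S = 66.5): V_d = 1/1.01·[0.1333·0.0000 + 0.8667·1.8250] = 1.5660
Node 0 (S = 70): V_0 = 1/1.01·[0.1333·0.0000 + 0.8667·1.5660] = 1.3438

1.34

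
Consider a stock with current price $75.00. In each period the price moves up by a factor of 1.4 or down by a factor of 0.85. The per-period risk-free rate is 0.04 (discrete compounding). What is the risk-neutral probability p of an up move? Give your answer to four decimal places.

p = 0.3455

Risk-neutral probability p = (1 + 0.04 − 0.85)/(1.4 − 0.85) = 0.1900/0.5500 = 0.3455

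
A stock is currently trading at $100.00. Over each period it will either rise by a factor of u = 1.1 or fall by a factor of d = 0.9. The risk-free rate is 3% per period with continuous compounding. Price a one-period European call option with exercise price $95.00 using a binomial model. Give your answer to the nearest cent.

$9.49

Risk-neutral probability p = (e^0.03 − 0.9)/(1.1 − 0.9) = 0.1305/0.2000 = 0.6523
Terminal stock prices: S_u = 110, S_d = 90
Terminal payoffs (S − K): max(15, 0) = 15, max(-5, 0) = 0
Node 0 (S = 100): V_0 = e^(−0.03)·[0.6523·15.0000 + 0.3477·0.0000] = 9.4949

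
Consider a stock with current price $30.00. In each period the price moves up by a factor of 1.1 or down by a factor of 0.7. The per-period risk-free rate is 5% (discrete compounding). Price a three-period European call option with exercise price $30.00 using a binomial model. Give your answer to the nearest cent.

$5.75

Risk-neutral probability p = (1 + 0.05 − 0.7)/(1.1 − 0.7) = 0.3500/0.4000 = 0.8750
Terminal stock prices: S_uuu = 39.93, S_uud = 25.41, S_udd = 16.17, S_ddd = 10.29
Terminal payoffs (S − K): max(9.93, 0) = 9.93, max(-4.59, 0) = 0, max(-13.83, 0) = 0, max(-19.71, 0) = 0
Node uu (S = 36.3): V_uu = 1/1.05·[0.8750·9.9300 + 0.1250·0.0000] = 8.2750
Node ud (S = 23.1): V_ud = 1/1.05·[0.8750·0.0000 + 0.1250·0.0000] = 0.0000
Node dd (S = 14.7): V_dd = 1/1.05·[0.8750·0.0000 + 0.1250·0.0000] = 0.0000
Node u (S = 33): V_u = 1/1.05·[0.8750·8.2750 + 0.1250·0.0000] = 6.8958
Node d (S = 21): V_d = 1/1.05·[0.8750·0.0000 + 0.1250·0.0000] = 0.0000
Node 0 (S = 30): V_0 = 1/1.05·[0.8750·6.8958 + 0.1250·0.0000] = 5.7465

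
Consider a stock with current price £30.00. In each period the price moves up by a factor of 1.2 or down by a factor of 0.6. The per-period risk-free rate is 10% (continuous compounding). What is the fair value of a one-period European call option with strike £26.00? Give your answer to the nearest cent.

Risk-neutral probability p = (e^0.1 − 0.6)/(1.2 − 0.6) = 0.5052/0.6000 = 0.8420
Terminal stock prices: S_u = 36, S_d = 18
Terminal payoffs (S − K): max(10, 0) = 10, max(-8, 0) = 0
Node 0 (S = 30): V_0 = e^(−0.1)·[0.8420·10.0000 + 0.1580·0.0000] = 7.6183

£7.62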